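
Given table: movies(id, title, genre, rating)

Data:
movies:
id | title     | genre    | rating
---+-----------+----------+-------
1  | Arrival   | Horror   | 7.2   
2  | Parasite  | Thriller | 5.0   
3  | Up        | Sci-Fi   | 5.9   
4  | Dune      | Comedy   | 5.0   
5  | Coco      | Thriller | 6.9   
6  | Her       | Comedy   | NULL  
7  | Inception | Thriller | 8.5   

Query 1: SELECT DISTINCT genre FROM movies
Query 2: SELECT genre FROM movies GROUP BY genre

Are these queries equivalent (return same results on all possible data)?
Yes, equivalent

Both queries return: [('Comedy',), ('Horror',), ('Sci-Fi',), ('Thriller',)]

Reason: Both get unique genres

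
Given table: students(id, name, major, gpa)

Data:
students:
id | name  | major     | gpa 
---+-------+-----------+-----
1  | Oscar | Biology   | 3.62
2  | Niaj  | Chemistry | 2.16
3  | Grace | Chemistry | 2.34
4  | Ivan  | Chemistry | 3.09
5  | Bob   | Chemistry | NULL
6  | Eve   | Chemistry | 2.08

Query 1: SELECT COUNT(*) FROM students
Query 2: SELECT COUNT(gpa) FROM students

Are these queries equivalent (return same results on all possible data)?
No, not equivalent

Query 1 returns: [(6,)]
Query 2 returns: [(5,)]

Reason: COUNT(*) includes NULLs, COUNT(column) excludes them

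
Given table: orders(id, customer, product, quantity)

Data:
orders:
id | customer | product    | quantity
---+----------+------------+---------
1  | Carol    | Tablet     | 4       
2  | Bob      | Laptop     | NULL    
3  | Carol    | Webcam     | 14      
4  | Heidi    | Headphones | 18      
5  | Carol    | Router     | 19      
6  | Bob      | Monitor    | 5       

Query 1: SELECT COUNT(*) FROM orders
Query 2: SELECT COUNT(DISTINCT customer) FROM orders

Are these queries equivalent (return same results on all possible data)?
No, not equivalent

Query 1 returns: [(6,)]
Query 2 returns: [(3,)]

Reason: COUNT(*) counts rows, COUNT(DISTINCT customer) counts unique customers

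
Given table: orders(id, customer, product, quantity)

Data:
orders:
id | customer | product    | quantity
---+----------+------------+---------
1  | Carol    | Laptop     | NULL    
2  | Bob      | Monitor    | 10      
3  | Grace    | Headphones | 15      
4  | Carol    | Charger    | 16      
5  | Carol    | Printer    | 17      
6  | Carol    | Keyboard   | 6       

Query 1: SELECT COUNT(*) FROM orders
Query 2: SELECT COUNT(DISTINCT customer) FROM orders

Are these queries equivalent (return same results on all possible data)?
No, not equivalent

Query 1 returns: [(6,)]
Query 2 returns: [(3,)]

Reason: COUNT(*) counts rows, COUNT(DISTINCT customer) counts unique customers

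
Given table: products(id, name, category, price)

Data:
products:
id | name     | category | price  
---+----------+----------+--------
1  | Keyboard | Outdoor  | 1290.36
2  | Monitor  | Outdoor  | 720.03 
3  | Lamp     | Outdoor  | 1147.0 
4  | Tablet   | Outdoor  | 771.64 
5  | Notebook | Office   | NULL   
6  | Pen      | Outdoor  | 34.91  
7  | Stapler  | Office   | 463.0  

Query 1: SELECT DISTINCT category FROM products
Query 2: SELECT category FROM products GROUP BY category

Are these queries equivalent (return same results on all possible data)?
Yes, equivalent

Both queries return: [('Office',), ('Outdoor',)]

Reason: Both get unique categorys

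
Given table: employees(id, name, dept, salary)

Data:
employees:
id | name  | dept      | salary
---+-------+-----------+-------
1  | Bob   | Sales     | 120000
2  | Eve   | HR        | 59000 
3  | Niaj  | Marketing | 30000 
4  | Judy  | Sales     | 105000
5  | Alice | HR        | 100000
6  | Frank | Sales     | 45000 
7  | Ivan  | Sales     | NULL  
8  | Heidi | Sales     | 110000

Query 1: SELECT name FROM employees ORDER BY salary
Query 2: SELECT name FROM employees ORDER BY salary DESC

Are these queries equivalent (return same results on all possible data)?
No, not equivalent

Query 1 returns: [('Ivan',), ('Niaj',), ('Frank',), ('Eve',), ('Alice',), ('Judy',), ('Heidi',), ('Bob',)]
Query 2 returns: [('Bob',), ('Heidi',), ('Judy',), ('Alice',), ('Eve',), ('Frank',), ('Niaj',), ('Ivan',)]

Reason: ASC vs DESC gives opposite ordering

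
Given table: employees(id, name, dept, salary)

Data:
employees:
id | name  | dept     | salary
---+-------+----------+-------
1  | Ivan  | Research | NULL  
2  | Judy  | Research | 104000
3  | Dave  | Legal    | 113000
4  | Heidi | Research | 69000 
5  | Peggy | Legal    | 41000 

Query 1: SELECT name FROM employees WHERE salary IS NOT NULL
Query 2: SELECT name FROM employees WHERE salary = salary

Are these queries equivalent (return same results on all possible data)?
Yes, equivalent

Both queries return: [('Dave',), ('Heidi',), ('Judy',), ('Peggy',)]

Reason: IS NOT NULL vs self-equality (both exclude NULLs)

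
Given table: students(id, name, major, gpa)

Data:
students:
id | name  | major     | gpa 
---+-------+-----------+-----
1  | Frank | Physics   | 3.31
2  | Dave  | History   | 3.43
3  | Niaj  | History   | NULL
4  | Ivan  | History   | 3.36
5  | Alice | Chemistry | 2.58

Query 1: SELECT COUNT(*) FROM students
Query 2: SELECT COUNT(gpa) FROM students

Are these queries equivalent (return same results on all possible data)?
No, not equivalent

Query 1 returns: [(5,)]
Query 2 returns: [(4,)]

Reason: COUNT(*) includes NULLs, COUNT(column) excludes them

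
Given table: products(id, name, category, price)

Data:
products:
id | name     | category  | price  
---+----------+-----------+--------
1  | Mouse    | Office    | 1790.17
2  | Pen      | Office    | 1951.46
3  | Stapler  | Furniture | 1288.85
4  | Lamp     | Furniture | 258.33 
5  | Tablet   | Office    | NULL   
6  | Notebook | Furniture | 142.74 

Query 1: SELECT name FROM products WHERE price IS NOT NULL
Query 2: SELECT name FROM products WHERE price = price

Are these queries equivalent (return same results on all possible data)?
Yes, equivalent

Both queries return: [('Lamp',), ('Mouse',), ('Notebook',), ('Pen',), ('Stapler',)]

Reason: IS NOT NULL vs self-equality (both exclude NULLs)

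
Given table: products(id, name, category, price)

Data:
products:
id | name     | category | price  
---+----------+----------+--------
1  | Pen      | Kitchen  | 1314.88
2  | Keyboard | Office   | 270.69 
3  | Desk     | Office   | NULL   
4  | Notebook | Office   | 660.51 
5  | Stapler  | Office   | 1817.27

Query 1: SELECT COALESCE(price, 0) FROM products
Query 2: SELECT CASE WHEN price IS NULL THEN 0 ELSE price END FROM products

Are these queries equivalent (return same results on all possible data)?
Yes, equivalent

Both queries return: [(0,), (270.69,), (660.51,), (1314.88,), (1817.27,)]

Reason: COALESCE vs CASE for NULL handling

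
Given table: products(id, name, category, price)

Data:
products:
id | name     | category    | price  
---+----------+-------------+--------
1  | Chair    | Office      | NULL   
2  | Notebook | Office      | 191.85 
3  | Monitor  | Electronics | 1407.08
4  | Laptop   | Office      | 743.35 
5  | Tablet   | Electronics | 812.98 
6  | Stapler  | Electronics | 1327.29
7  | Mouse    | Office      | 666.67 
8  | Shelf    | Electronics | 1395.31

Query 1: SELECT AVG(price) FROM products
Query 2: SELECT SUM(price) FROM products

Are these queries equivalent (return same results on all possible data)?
No, not equivalent

Query 1 returns: [(934.9328571428571,)]
Query 2 returns: [(6544.53,)]

Reason: AVG vs SUM give different aggregate values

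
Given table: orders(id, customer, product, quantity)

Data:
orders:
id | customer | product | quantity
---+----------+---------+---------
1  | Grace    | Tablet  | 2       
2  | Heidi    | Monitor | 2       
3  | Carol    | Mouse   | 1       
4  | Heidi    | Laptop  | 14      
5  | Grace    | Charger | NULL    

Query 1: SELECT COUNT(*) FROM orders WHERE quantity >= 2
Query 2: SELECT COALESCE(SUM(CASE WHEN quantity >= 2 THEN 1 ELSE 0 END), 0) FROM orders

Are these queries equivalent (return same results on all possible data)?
Yes, equivalent

Both queries return: [(3,)]

Reason: COUNT with WHERE vs conditional SUM (COALESCE handles empty-table NULL)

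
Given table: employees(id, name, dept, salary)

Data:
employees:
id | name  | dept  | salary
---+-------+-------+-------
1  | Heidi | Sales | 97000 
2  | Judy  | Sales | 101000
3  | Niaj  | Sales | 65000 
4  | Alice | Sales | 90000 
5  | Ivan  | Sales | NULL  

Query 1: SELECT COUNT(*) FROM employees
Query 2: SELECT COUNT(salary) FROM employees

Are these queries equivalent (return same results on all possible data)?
No, not equivalent

Query 1 returns: [(5,)]
Query 2 returns: [(4,)]

Reason: COUNT(*) includes NULLs, COUNT(column) excludes them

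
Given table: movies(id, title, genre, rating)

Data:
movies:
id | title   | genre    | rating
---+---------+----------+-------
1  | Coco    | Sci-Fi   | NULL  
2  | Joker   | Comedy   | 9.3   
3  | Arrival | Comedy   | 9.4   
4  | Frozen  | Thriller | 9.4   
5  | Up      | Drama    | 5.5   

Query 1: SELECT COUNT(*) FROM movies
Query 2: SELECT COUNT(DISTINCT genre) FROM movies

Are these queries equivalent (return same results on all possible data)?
No, not equivalent

Query 1 returns: [(5,)]
Query 2 returns: [(4,)]

Reason: COUNT(*) counts rows, COUNT(DISTINCT genre) counts unique genres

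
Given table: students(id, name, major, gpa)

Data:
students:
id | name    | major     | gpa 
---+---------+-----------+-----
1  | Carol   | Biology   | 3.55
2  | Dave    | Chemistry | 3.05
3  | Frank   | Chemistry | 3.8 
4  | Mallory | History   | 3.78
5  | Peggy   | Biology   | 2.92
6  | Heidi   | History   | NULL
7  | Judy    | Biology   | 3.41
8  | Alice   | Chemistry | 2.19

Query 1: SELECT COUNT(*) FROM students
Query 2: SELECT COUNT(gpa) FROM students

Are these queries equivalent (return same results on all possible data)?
No, not equivalent

Query 1 returns: [(8,)]
Query 2 returns: [(7,)]

Reason: COUNT(*) includes NULLs, COUNT(column) excludes them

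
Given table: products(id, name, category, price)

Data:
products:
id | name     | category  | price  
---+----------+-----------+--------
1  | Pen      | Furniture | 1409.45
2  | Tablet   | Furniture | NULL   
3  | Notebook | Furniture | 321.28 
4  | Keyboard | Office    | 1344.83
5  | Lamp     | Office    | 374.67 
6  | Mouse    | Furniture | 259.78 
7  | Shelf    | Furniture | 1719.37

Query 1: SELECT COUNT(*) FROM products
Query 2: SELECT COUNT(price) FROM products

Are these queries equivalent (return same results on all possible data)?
No, not equivalent

Query 1 returns: [(7,)]
Query 2 returns: [(6,)]

Reason: COUNT(*) includes NULLs, COUNT(column) excludes them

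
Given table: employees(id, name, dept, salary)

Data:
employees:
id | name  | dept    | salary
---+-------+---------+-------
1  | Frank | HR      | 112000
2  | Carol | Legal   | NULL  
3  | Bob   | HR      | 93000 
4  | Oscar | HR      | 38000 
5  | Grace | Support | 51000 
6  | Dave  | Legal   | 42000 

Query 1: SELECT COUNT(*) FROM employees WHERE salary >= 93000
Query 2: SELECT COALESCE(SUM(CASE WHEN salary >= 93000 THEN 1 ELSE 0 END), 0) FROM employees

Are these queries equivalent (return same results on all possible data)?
Yes, equivalent

Both queries return: [(2,)]

Reason: COUNT with WHERE vs conditional SUM (COALESCE handles empty-table NULL)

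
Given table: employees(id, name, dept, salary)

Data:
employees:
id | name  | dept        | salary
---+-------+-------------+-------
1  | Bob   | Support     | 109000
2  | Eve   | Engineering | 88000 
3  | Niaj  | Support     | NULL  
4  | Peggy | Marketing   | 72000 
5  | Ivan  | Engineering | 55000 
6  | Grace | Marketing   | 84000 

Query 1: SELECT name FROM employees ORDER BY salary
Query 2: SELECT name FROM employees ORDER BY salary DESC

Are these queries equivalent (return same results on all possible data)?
No, not equivalent

Query 1 returns: [('Niaj',), ('Ivan',), ('Peggy',), ('Grace',), ('Eve',), ('Bob',)]
Query 2 returns: [('Bob',), ('Eve',), ('Grace',), ('Peggy',), ('Ivan',), ('Niaj',)]

Reason: ASC vs DESC gives opposite ordering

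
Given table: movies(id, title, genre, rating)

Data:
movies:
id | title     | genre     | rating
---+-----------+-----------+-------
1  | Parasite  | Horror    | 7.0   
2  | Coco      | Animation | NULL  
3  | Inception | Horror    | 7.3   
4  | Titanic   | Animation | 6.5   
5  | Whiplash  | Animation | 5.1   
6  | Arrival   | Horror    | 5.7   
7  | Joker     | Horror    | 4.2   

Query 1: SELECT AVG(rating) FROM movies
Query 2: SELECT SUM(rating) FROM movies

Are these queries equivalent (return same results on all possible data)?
No, not equivalent

Query 1 returns: [(5.966666666666666,)]
Query 2 returns: [(35.8,)]

Reason: AVG vs SUM give different aggregate values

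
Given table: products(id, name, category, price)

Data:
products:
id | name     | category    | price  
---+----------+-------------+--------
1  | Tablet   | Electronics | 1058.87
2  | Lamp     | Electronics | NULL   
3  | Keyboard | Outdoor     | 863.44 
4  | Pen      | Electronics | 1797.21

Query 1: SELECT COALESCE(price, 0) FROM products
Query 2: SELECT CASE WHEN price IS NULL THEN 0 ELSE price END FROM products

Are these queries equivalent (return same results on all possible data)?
Yes, equivalent

Both queries return: [(0,), (863.44,), (1058.87,), (1797.21,)]

Reason: COALESCE vs CASE for NULL handling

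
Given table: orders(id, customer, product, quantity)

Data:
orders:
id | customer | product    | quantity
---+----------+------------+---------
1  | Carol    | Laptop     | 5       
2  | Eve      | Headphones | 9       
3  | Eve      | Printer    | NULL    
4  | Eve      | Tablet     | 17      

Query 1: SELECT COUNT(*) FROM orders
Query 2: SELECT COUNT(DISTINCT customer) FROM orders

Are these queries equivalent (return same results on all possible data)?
No, not equivalent

Query 1 returns: [(4,)]
Query 2 returns: [(2,)]

Reason: COUNT(*) counts rows, COUNT(DISTINCT customer) counts unique customers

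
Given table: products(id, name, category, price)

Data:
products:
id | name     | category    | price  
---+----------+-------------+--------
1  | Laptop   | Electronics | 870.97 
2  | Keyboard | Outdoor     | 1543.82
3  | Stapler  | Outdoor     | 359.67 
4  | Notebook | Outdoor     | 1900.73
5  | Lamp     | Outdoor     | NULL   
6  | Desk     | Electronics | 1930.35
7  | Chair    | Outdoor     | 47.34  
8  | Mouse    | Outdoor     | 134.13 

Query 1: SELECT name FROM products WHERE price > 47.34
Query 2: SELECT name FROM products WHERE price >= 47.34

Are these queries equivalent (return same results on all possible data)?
No, not equivalent

Query 1 returns: [('Laptop',), ('Keyboard',), ('Stapler',), ('Notebook',), ('Desk',), ('Mouse',)]
Query 2 returns: [('Laptop',), ('Keyboard',), ('Stapler',), ('Notebook',), ('Desk',), ('Chair',), ('Mouse',)]

Reason: > vs >= gives different results when price = 47.34 exists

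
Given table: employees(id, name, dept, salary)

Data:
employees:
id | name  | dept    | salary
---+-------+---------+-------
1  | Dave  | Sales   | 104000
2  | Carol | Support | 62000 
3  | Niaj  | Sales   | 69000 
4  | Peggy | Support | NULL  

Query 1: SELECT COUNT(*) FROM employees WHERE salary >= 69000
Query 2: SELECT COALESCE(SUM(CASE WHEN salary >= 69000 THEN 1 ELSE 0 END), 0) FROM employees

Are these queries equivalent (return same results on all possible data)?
Yes, equivalent

Both queries return: [(2,)]

Reason: COUNT with WHERE vs conditional SUM (COALESCE handles empty-table NULL)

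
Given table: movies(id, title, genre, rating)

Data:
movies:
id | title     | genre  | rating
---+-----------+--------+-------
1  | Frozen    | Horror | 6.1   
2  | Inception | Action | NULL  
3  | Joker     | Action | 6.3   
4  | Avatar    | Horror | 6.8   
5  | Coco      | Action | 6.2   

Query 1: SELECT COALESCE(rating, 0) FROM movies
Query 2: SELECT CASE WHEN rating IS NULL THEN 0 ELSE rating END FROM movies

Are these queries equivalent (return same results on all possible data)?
Yes, equivalent

Both queries return: [(0,), (6.1,), (6.2,), (6.3,), (6.8,)]

Reason: COALESCE vs CASE for NULL handling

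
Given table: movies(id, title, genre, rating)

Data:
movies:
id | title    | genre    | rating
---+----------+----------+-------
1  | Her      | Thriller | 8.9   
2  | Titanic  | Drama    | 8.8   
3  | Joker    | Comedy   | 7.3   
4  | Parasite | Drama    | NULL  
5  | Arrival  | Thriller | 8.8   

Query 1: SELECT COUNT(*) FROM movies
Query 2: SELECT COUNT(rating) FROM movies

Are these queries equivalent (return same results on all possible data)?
No, not equivalent

Query 1 returns: [(5,)]
Query 2 returns: [(4,)]

Reason: COUNT(*) includes NULLs, COUNT(column) excludes them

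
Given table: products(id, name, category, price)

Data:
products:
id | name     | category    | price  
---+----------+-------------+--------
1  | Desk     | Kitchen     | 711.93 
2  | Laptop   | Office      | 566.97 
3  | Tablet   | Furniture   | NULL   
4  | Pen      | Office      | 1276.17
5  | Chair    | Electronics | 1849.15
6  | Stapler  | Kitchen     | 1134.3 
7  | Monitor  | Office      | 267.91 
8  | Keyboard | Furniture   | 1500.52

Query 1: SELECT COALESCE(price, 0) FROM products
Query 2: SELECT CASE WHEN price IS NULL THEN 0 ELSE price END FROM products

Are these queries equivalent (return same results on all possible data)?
Yes, equivalent

Both queries return: [(0,), (267.91,), (566.97,), (711.93,), (1134.3,), (1276.17,), (1500.52,), (1849.15,)]

Reason: COALESCE vs CASE for NULL handling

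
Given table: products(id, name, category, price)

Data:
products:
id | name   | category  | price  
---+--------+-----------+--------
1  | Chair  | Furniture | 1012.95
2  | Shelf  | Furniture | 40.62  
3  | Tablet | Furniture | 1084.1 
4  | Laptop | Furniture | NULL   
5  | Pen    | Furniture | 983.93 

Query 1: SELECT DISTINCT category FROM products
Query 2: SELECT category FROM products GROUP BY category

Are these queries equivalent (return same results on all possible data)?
Yes, equivalent

Both queries return: [('Furniture',)]

Reason: Both get unique categorys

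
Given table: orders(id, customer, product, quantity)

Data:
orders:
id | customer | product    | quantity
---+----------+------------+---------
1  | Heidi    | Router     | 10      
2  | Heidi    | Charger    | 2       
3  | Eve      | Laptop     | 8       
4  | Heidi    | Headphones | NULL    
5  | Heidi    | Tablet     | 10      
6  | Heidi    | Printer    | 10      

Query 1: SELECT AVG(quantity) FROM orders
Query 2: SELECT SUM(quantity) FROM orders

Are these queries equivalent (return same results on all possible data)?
No, not equivalent

Query 1 returns: [(8.0,)]
Query 2 returns: [(40,)]

Reason: AVG vs SUM give different aggregate values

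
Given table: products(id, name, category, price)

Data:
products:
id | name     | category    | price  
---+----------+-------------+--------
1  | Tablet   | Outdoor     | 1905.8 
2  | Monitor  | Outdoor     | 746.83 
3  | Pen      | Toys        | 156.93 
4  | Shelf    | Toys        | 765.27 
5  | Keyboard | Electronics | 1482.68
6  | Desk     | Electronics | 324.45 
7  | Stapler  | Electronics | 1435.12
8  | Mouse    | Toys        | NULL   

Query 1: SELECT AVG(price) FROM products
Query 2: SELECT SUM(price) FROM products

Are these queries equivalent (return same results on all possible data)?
No, not equivalent

Query 1 returns: [(973.8685714285714,)]
Query 2 returns: [(6817.08,)]

Reason: AVG vs SUM give different aggregate values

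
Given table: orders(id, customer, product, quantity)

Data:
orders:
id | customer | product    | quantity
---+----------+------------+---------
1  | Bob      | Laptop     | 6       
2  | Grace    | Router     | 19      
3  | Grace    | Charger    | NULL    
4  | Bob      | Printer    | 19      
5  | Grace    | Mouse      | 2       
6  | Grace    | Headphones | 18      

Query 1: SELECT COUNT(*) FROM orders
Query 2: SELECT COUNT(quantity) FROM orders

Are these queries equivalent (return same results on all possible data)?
No, not equivalent

Query 1 returns: [(6,)]
Query 2 returns: [(5,)]

Reason: COUNT(*) includes NULLs, COUNT(column) excludes them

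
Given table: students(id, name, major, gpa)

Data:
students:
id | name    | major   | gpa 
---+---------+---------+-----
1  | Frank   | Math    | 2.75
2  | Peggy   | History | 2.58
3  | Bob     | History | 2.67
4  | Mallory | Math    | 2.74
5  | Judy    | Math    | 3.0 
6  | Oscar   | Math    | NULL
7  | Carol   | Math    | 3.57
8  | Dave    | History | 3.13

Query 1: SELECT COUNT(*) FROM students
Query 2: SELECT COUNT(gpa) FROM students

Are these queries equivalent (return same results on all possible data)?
No, not equivalent

Query 1 returns: [(8,)]
Query 2 returns: [(7,)]

Reason: COUNT(*) includes NULLs, COUNT(column) excludes them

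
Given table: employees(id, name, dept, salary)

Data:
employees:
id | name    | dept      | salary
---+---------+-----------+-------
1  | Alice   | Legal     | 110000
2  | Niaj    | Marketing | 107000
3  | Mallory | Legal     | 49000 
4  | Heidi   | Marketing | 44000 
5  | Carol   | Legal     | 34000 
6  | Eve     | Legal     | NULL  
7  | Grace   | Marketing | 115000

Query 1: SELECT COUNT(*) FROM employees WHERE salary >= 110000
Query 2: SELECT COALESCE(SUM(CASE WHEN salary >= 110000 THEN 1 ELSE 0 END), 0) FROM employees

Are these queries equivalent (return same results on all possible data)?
Yes, equivalent

Both queries return: [(2,)]

Reason: COUNT with WHERE vs conditional SUM (COALESCE handles empty-table NULL)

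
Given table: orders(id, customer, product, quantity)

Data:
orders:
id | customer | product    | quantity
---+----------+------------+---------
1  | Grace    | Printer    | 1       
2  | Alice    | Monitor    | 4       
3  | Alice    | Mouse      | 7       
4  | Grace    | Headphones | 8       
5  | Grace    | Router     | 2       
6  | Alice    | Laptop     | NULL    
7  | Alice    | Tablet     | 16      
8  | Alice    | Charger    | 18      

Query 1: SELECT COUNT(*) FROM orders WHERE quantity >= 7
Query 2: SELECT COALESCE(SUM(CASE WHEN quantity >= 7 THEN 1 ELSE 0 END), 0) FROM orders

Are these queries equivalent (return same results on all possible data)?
Yes, equivalent

Both queries return: [(4,)]

Reason: COUNT with WHERE vs conditional SUM (COALESCE handles empty-table NULL)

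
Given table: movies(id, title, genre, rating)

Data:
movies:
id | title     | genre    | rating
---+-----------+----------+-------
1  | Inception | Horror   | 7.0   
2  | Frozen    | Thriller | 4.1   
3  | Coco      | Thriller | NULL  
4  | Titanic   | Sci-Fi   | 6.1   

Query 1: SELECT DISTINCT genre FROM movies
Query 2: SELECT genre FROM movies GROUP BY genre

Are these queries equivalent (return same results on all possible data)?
Yes, equivalent

Both queries return: [('Horror',), ('Sci-Fi',), ('Thriller',)]

Reason: Both get unique genres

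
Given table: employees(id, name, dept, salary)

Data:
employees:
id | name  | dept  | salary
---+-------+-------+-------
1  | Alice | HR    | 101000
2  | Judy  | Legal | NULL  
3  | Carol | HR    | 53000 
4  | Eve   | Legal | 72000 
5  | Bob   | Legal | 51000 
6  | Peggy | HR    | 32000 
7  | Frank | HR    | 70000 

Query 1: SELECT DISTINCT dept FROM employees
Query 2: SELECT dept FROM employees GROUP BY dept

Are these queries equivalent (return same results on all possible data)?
Yes, equivalent

Both queries return: [('HR',), ('Legal',)]

Reason: Both get unique depts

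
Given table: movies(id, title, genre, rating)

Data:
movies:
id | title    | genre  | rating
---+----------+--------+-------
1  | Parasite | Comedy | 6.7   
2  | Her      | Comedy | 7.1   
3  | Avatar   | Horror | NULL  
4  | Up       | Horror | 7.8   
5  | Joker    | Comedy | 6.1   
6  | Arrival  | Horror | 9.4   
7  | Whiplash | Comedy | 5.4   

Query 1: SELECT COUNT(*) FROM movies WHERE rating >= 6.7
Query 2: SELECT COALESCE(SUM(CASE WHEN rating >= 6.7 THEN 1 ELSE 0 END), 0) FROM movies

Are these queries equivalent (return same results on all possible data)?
Yes, equivalent

Both queries return: [(4,)]

Reason: COUNT with WHERE vs conditional SUM (COALESCE handles empty-table NULL)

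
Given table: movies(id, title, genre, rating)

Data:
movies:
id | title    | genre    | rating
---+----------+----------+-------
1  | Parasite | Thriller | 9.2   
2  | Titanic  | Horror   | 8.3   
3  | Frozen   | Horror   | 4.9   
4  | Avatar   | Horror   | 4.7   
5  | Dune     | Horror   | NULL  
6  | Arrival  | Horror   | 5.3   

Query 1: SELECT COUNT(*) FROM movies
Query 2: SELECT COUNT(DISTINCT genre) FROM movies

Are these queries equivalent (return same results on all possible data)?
No, not equivalent

Query 1 returns: [(6,)]
Query 2 returns: [(2,)]

Reason: COUNT(*) counts rows, COUNT(DISTINCT genre) counts unique genres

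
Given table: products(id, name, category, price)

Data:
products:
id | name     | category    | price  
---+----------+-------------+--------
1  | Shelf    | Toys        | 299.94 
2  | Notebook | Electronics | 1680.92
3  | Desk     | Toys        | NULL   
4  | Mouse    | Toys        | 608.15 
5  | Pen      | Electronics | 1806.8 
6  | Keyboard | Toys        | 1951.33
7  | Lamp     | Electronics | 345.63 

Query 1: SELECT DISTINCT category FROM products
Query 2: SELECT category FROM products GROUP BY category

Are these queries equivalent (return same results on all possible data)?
Yes, equivalent

Both queries return: [('Electronics',), ('Toys',)]

Reason: Both get unique categorys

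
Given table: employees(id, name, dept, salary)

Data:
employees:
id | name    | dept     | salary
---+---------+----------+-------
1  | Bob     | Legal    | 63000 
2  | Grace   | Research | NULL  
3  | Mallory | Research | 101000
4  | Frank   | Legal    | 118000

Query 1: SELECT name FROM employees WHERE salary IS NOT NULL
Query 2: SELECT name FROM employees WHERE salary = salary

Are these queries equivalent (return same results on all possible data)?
Yes, equivalent

Both queries return: [('Bob',), ('Frank',), ('Mallory',)]

Reason: IS NOT NULL vs self-equality (both exclude NULLs)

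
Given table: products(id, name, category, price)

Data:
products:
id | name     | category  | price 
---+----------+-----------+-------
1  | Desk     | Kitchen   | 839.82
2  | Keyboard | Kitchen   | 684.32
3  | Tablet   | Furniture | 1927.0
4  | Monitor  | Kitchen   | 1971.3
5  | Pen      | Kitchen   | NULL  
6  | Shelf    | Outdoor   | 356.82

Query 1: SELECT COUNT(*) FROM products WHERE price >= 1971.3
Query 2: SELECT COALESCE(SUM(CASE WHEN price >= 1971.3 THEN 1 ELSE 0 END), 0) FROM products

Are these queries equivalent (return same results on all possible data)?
Yes, equivalent

Both queries return: [(1,)]

Reason: COUNT with WHERE vs conditional SUM (COALESCE handles empty-table NULL)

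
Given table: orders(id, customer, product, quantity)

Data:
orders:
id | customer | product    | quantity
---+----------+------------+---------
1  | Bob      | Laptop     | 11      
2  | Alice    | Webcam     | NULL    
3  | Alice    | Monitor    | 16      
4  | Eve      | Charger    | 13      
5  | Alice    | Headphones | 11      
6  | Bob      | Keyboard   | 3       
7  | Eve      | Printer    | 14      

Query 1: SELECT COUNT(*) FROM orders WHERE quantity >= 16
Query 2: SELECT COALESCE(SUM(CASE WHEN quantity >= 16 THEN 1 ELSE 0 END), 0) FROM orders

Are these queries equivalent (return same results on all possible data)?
Yes, equivalent

Both queries return: [(1,)]

Reason: COUNT with WHERE vs conditional SUM (COALESCE handles empty-table NULL)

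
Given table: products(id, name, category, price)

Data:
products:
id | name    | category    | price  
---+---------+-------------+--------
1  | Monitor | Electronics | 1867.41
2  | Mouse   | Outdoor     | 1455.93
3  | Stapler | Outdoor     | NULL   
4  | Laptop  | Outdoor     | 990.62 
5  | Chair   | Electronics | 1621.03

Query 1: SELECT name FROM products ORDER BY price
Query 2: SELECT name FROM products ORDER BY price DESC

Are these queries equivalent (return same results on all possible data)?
No, not equivalent

Query 1 returns: [('Stapler',), ('Laptop',), ('Mouse',), ('Chair',), ('Monitor',)]
Query 2 returns: [('Monitor',), ('Chair',), ('Mouse',), ('Laptop',), ('Stapler',)]

Reason: ASC vs DESC gives opposite ordering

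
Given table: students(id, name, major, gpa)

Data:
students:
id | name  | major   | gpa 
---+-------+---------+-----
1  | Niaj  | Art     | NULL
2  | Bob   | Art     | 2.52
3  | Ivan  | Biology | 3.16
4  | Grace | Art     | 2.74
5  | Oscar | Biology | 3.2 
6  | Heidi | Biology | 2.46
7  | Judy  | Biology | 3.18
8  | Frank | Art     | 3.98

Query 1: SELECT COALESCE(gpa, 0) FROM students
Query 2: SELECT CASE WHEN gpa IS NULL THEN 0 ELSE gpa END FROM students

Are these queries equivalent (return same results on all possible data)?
Yes, equivalent

Both queries return: [(0,), (2.46,), (2.52,), (2.74,), (3.16,), (3.18,), (3.2,), (3.98,)]

Reason: COALESCE vs CASE for NULL handling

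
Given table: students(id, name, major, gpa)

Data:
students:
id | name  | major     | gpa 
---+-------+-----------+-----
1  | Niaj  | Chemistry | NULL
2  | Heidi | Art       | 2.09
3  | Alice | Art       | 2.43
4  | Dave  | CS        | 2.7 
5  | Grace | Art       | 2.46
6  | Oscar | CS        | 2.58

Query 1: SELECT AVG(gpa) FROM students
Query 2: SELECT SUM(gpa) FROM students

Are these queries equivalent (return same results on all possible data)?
No, not equivalent

Query 1 returns: [(2.452,)]
Query 2 returns: [(12.26,)]

Reason: AVG vs SUM give different aggregate values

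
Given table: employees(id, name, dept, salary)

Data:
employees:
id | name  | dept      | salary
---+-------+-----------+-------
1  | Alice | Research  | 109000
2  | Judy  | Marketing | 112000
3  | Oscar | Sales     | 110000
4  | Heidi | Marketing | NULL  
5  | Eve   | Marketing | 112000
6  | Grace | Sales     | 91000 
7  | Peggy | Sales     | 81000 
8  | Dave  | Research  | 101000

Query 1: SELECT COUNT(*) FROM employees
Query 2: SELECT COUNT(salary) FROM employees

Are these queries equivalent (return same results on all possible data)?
No, not equivalent

Query 1 returns: [(8,)]
Query 2 returns: [(7,)]

Reason: COUNT(*) includes NULLs, COUNT(column) excludes them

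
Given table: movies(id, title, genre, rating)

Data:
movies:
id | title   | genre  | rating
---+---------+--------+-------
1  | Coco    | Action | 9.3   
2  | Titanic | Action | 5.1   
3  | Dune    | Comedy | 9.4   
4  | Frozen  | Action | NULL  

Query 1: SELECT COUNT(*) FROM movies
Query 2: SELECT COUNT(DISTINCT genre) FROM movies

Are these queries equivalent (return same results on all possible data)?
No, not equivalent

Query 1 returns: [(4,)]
Query 2 returns: [(2,)]

Reason: COUNT(*) counts rows, COUNT(DISTINCT genre) counts unique genres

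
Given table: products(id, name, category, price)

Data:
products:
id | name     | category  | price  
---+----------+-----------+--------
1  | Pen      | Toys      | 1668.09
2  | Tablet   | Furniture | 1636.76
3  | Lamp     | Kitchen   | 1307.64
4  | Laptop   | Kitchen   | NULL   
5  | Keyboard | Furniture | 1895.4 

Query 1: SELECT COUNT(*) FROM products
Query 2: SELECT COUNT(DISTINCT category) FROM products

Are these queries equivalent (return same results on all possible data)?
No, not equivalent

Query 1 returns: [(5,)]
Query 2 returns: [(3,)]

Reason: COUNT(*) counts rows, COUNT(DISTINCT category) counts unique categorys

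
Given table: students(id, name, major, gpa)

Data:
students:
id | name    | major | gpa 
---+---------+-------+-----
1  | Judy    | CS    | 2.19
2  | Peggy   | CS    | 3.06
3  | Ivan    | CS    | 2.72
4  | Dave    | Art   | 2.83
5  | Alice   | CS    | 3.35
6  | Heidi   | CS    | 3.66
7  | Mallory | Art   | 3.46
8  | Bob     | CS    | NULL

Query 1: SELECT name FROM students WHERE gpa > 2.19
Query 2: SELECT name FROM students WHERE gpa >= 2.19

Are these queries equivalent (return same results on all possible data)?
No, not equivalent

Query 1 returns: [('Peggy',), ('Ivan',), ('Dave',), ('Alice',), ('Heidi',), ('Mallory',)]
Query 2 returns: [('Judy',), ('Peggy',), ('Ivan',), ('Dave',), ('Alice',), ('Heidi',), ('Mallory',)]

Reason: > vs >= gives different results when gpa = 2.19 exists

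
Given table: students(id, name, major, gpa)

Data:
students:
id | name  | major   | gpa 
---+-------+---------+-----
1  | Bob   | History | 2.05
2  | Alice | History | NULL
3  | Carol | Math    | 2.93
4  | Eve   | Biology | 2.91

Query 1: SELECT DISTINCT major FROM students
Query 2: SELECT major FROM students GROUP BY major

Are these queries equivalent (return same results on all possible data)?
Yes, equivalent

Both queries return: [('Biology',), ('History',), ('Math',)]

Reason: Both get unique majors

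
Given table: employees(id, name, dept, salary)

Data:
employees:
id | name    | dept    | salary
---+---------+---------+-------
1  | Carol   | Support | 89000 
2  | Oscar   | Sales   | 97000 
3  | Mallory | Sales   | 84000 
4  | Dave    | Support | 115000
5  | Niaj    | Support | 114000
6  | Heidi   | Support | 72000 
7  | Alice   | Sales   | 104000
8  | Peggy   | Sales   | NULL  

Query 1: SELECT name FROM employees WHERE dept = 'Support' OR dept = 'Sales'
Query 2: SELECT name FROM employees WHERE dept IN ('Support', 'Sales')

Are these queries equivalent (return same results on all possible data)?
Yes, equivalent

Both queries return: [('Alice',), ('Carol',), ('Dave',), ('Heidi',), ('Mallory',), ('Niaj',), ('Oscar',), ('Peggy',)]

Reason: OR vs IN are equivalent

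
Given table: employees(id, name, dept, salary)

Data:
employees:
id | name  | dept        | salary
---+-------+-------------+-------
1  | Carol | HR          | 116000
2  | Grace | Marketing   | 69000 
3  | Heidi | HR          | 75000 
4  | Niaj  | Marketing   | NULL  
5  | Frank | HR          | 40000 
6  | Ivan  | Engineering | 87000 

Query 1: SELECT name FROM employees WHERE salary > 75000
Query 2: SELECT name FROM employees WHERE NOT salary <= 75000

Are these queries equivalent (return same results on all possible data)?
Yes, equivalent

Both queries return: [('Carol',), ('Ivan',)]

Reason: Both filter salary > 75000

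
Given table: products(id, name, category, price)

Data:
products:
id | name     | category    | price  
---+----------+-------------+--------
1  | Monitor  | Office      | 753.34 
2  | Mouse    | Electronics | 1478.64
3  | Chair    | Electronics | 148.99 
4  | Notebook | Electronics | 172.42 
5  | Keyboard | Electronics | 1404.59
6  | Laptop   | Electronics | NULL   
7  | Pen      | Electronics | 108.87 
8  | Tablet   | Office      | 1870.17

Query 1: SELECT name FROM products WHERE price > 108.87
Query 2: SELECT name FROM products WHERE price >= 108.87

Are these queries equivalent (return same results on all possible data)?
No, not equivalent

Query 1 returns: [('Monitor',), ('Mouse',), ('Chair',), ('Notebook',), ('Keyboard',), ('Tablet',)]
Query 2 returns: [('Monitor',), ('Mouse',), ('Chair',), ('Notebook',), ('Keyboard',), ('Pen',), ('Tablet',)]

Reason: > vs >= gives different results when price = 108.87 exists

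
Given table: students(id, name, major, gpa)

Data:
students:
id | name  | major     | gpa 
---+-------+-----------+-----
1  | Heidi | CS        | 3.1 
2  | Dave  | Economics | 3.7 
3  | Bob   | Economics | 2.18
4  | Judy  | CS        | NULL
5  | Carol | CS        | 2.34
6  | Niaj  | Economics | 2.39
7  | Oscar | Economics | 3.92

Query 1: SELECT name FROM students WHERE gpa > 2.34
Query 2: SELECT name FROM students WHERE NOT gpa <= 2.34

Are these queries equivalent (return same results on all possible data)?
Yes, equivalent

Both queries return: [('Dave',), ('Heidi',), ('Niaj',), ('Oscar',)]

Reason: Both filter gpa > 2.34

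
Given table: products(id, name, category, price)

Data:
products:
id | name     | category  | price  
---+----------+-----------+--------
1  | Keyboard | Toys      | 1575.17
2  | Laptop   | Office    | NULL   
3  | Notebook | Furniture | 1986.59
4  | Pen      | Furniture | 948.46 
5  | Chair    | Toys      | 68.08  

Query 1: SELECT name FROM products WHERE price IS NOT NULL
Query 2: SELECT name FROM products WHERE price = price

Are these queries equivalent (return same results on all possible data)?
Yes, equivalent

Both queries return: [('Chair',), ('Keyboard',), ('Notebook',), ('Pen',)]

Reason: IS NOT NULL vs self-equality (both exclude NULLs)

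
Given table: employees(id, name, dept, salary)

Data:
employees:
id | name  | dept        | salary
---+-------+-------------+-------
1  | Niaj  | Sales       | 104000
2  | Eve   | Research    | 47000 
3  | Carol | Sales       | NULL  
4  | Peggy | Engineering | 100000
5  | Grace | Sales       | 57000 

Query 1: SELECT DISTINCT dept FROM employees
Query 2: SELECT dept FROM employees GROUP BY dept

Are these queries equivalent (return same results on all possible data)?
Yes, equivalent

Both queries return: [('Engineering',), ('Research',), ('Sales',)]

Reason: Both get unique depts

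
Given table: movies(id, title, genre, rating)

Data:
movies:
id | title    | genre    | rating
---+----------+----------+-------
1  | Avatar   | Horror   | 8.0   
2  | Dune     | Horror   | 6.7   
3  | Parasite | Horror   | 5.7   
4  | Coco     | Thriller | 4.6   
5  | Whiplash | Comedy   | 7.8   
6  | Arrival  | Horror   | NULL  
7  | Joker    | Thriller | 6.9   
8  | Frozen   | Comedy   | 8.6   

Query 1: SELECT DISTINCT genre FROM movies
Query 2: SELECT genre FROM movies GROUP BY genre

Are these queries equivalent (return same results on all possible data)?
Yes, equivalent

Both queries return: [('Comedy',), ('Horror',), ('Thriller',)]

Reason: Both get unique genres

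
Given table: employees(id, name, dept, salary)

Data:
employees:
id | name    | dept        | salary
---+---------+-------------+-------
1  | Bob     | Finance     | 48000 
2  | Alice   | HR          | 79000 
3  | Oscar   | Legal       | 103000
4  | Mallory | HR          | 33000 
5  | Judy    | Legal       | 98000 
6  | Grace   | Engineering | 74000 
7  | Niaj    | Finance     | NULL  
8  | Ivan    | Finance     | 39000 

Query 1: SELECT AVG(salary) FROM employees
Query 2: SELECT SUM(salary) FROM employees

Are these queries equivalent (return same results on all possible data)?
No, not equivalent

Query 1 returns: [(67714.28571428571,)]
Query 2 returns: [(474000,)]

Reason: AVG vs SUM give different aggregate values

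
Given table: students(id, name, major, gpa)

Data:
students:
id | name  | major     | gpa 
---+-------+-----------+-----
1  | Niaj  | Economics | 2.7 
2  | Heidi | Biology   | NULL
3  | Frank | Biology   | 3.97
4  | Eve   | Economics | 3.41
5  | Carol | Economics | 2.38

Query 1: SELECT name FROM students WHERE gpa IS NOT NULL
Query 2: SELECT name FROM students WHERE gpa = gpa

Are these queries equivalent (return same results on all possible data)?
Yes, equivalent

Both queries return: [('Carol',), ('Eve',), ('Frank',), ('Niaj',)]

Reason: IS NOT NULL vs self-equality (both exclude NULLs)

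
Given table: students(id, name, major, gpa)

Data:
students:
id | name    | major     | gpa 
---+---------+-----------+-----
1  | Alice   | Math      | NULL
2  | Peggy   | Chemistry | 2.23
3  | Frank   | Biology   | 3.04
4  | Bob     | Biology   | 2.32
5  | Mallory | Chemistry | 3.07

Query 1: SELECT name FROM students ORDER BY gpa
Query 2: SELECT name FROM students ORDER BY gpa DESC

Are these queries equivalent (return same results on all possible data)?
No, not equivalent

Query 1 returns: [('Alice',), ('Peggy',), ('Bob',), ('Frank',), ('Mallory',)]
Query 2 returns: [('Mallory',), ('Frank',), ('Bob',), ('Peggy',), ('Alice',)]

Reason: ASC vs DESC gives opposite ordering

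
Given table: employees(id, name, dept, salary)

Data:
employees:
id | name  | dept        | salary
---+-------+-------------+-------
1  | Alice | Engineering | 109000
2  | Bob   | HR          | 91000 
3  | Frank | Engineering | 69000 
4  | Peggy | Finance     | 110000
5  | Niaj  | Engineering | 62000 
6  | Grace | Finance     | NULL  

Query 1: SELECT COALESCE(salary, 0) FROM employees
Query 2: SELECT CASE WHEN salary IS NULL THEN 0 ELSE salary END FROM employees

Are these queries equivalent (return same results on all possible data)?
Yes, equivalent

Both queries return: [(0,), (62000,), (69000,), (91000,), (109000,), (110000,)]

Reason: COALESCE vs CASE for NULL handling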